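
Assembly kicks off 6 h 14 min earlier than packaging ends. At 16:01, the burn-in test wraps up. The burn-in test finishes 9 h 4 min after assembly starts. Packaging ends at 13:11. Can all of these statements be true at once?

Yes

Assembly starts at 13:11 − 374 min = 06:57.
The burn-in test ends at 06:57 + 544 min = 16:01.
That matches the stated 16:01, so the schedule is consistent.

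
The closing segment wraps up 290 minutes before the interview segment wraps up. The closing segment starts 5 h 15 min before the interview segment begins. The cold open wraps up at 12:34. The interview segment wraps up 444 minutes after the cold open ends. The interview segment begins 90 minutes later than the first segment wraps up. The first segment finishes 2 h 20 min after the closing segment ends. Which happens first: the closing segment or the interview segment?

The interview segment ends at 12:34 + 444 min = 19:58.
The closing segment ends at 19:58 − 290 min = 15:08.
The first segment ends at 15:08 + 140 min = 17:28.
The interview segment starts at 17:28 + 90 min = 18:58.
The closing segment starts at 18:58 − 315 min = 13:43.
The closing segment starts at 13:43 and the interview segment starts at 18:58, so the closing segment is first.

the closing segment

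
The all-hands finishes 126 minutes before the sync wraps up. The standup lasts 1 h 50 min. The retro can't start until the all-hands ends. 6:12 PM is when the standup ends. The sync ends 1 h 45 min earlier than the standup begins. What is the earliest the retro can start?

12:31 PM

The standup starts at 6:12 PM − 110 min = 4:22 PM.
The sync ends at 4:22 PM − 105 min = 2:37 PM.
The all-hands ends at 2:37 PM − 126 min = 12:31 PM.
The retro is bounded by the all-hands, so the earliest it can start is 12:31 PM.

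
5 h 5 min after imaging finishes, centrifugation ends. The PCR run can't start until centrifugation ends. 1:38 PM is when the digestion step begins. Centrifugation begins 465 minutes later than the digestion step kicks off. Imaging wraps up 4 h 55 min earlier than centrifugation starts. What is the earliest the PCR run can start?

Centrifugation starts at 1:38 PM + 465 min = 9:23 PM.
Imaging ends at 9:23 PM − 295 min = 4:28 PM.
Centrifugation ends at 4:28 PM + 305 min = 9:33 PM.
The PCR run is bounded by centrifugation, so the earliest it can start is 9:33 PM.

9:33 PM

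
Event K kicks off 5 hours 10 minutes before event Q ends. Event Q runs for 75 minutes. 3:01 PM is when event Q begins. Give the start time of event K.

Event Q ends at 3:01 PM + 75 min = 4:16 PM.
Event K starts at 4:16 PM − 310 min = 11:06 AM.

11:06 AM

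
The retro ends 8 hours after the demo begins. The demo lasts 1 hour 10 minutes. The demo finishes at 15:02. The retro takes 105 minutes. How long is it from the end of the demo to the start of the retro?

5 h 5 min

The demo starts at 15:02 − 70 min = 13:52.
The retro ends at 13:52 + 480 min = 21:52.
The retro starts at 21:52 − 105 min = 20:07.
From 15:02 to 20:07 is 5 h 5 min.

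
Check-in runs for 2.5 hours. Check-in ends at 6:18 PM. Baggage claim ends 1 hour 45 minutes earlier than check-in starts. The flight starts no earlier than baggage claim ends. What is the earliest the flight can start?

2:03 PM

Check-in starts at 6:18 PM − 150 min = 3:48 PM.
Baggage claim ends at 3:48 PM − 105 min = 2:03 PM.
The flight is bounded by baggage claim, so the earliest it can start is 2:03 PM.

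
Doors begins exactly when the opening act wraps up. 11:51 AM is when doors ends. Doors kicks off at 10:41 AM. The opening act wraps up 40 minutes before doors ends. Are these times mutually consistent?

No

The opening act ends at 11:51 AM − 40 min = 11:11 AM.
So doors starts at 11:11 AM.
But doors is also said to start at 10:41 AM — a 30-minute conflict.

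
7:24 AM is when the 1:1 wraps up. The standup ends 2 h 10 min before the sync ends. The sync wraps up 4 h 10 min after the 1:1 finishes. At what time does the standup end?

9:24 AM

The sync ends at 7:24 AM + 250 min = 11:34 AM.
The standup ends at 11:34 AM − 130 min = 9:24 AM.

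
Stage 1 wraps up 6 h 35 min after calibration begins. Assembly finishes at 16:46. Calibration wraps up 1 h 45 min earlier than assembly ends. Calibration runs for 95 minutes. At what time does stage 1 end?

Calibration ends at 16:46 − 105 min = 15:01.
Calibration starts at 15:01 − 95 min = 13:26.
Stage 1 ends at 13:26 + 395 min = 20:01.

20:01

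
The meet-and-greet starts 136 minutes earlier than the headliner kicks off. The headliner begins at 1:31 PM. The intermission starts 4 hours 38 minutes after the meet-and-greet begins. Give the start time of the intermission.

3:53 PM

The meet-and-greet starts at 1:31 PM − 136 min = 11:15 AM.
The intermission starts at 11:15 AM + 278 min = 3:53 PM.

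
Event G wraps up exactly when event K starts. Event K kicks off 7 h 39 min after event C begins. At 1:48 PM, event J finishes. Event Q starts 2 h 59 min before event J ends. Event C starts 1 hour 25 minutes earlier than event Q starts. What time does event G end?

5:03 PM

Event Q starts at 1:48 PM − 179 min = 10:49 AM.
Event C starts at 10:49 AM − 85 min = 9:24 AM.
Event K starts at 9:24 AM + 459 min = 5:03 PM.
So event G ends at 5:03 PM.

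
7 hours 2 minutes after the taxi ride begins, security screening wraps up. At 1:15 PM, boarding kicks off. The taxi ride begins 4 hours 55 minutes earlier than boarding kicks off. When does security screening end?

The taxi ride starts at 1:15 PM − 295 min = 8:20 AM.
Security screening ends at 8:20 AM + 422 min = 3:22 PM.

3:22 PM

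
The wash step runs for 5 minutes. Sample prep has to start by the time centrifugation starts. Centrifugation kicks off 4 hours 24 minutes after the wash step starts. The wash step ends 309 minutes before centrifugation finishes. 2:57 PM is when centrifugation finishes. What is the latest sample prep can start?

2:07 PM

The wash step ends at 2:57 PM − 309 min = 9:48 AM.
The wash step starts at 9:48 AM − 5 min = 9:43 AM.
Centrifugation starts at 9:43 AM + 264 min = 2:07 PM.
Sample prep is bounded by centrifugation, so the latest it can start is 2:07 PM.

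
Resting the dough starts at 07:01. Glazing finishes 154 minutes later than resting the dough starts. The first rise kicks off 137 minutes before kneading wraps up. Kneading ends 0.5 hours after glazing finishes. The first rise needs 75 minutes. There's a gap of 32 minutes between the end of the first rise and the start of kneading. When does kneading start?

Glazing ends at 07:01 + 154 min = 09:35.
Kneading ends at 09:35 + 30 min = 10:05.
The first rise starts at 10:05 − 137 min = 07:48.
The first rise ends at 07:48 + 75 min = 09:03.
Kneading starts at 09:03 + 32 min = 09:35.

09:35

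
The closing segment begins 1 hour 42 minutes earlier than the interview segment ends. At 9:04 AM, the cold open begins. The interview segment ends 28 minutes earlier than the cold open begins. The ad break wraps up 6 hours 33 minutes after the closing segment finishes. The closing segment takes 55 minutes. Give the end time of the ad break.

2:22 PM

The interview segment ends at 9:04 AM − 28 min = 8:36 AM.
The closing segment starts at 8:36 AM − 102 min = 6:54 AM.
The closing segment ends at 6:54 AM + 55 min = 7:49 AM.
The ad break ends at 7:49 AM + 393 min = 2:22 PM.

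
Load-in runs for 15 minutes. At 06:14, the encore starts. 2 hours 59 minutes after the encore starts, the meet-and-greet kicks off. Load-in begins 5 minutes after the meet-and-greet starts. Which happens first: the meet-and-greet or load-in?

the meet-and-greet

The meet-and-greet starts at 06:14 + 179 min = 09:13.
Load-in starts at 09:13 + 5 min = 09:18.
The meet-and-greet starts at 09:13 and load-in starts at 09:18, so the meet-and-greet is first.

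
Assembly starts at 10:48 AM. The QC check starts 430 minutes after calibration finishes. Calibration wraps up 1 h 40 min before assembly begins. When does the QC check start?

Calibration ends at 10:48 AM − 100 min = 9:08 AM.
The QC check starts at 9:08 AM + 430 min = 4:18 PM.

4:18 PM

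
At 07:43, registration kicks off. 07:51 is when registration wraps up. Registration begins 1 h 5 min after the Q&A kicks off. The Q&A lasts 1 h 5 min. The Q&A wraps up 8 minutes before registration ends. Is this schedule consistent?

Yes

The Q&A ends at 07:51 − 8 min = 07:43.
The Q&A starts at 07:43 − 65 min = 06:38.
Registration starts at 06:38 + 65 min = 07:43.
That matches the stated 07:43, so the schedule is consistent.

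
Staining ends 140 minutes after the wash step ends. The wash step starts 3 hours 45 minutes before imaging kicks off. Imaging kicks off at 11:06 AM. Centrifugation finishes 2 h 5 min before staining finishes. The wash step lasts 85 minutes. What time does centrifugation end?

9:01 AM

The wash step starts at 11:06 AM − 225 min = 7:21 AM.
The wash step ends at 7:21 AM + 85 min = 8:46 AM.
Staining ends at 8:46 AM + 140 min = 11:06 AM.
Centrifugation ends at 11:06 AM − 125 min = 9:01 AM.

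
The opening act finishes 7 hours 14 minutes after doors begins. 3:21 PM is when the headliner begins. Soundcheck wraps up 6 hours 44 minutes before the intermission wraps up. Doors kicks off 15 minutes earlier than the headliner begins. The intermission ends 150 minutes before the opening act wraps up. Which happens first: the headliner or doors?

doors

Doors starts at 3:21 PM − 15 min = 3:06 PM.
The headliner starts at 3:21 PM and doors starts at 3:06 PM, so doors is first.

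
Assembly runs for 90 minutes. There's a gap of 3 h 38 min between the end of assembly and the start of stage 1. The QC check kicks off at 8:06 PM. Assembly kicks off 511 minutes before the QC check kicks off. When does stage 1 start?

Assembly starts at 8:06 PM − 511 min = 11:35 AM.
Assembly ends at 11:35 AM + 90 min = 1:05 PM.
Stage 1 starts at 1:05 PM + 218 min = 4:43 PM.

4:43 PM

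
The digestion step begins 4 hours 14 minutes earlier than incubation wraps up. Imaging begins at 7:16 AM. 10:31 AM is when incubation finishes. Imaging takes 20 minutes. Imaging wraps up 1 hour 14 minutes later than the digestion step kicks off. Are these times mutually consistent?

No

The digestion step starts at 10:31 AM − 254 min = 6:17 AM.
Imaging ends at 6:17 AM + 74 min = 7:31 AM.
Imaging starts at 7:31 AM − 20 min = 7:11 AM.
But imaging is also said to start at 7:16 AM — a 5-minute conflict.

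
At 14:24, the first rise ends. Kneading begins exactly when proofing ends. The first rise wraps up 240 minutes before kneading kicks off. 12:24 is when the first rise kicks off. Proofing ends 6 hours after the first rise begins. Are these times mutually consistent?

Proofing ends at 12:24 + 360 min = 18:24.
So kneading starts at 18:24.
The first rise ends at 18:24 − 240 min = 14:24.
That matches the stated 14:24, so the schedule is consistent.

Yes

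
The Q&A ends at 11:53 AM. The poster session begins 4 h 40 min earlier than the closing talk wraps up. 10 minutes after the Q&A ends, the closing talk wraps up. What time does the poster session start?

The closing talk ends at 11:53 AM + 10 min = 12:03 PM.
The poster session starts at 12:03 PM − 280 min = 7:23 AM.

7:23 AM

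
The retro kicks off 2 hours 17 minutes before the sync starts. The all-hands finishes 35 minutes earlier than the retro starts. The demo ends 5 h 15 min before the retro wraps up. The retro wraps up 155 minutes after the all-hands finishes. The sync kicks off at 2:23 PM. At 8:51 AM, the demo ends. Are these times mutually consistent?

The retro starts at 2:23 PM − 137 min = 12:06 PM.
The all-hands ends at 12:06 PM − 35 min = 11:31 AM.
The retro ends at 11:31 AM + 155 min = 2:06 PM.
The demo ends at 2:06 PM − 315 min = 8:51 AM.
That matches the stated 8:51 AM, so the schedule is consistent.

Yes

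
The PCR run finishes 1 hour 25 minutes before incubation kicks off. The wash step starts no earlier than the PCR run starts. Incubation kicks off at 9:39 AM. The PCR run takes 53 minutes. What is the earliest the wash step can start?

The PCR run ends at 9:39 AM − 85 min = 8:14 AM.
The PCR run starts at 8:14 AM − 53 min = 7:21 AM.
The wash step is bounded by the PCR run, so the earliest it can start is 7:21 AM.

7:21 AM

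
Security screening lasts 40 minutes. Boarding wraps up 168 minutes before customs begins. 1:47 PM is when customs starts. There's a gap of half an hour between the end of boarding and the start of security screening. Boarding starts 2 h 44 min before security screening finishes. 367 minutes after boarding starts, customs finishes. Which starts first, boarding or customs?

boarding

Boarding ends at 1:47 PM − 168 min = 10:59 AM.
Security screening starts at 10:59 AM + 30 min = 11:29 AM.
Security screening ends at 11:29 AM + 40 min = 12:09 PM.
Boarding starts at 12:09 PM − 164 min = 9:25 AM.
Boarding starts at 9:25 AM and customs starts at 1:47 PM, so boarding is first.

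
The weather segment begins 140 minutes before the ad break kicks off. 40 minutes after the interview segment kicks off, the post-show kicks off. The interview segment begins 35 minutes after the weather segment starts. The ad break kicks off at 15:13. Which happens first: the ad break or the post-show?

the post-show

The weather segment starts at 15:13 − 140 min = 12:53.
The interview segment starts at 12:53 + 35 min = 13:28.
The post-show starts at 13:28 + 40 min = 14:08.
The ad break starts at 15:13 and the post-show starts at 14:08, so the post-show is first.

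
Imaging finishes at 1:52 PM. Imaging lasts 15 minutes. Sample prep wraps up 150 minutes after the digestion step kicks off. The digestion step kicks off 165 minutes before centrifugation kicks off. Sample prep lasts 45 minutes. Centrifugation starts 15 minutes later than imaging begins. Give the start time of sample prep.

12:52 PM

Imaging starts at 1:52 PM − 15 min = 1:37 PM.
Centrifugation starts at 1:37 PM + 15 min = 1:52 PM.
The digestion step starts at 1:52 PM − 165 min = 11:07 AM.
Sample prep ends at 11:07 AM + 150 min = 1:37 PM.
Sample prep starts at 1:37 PM − 45 min = 12:52 PM.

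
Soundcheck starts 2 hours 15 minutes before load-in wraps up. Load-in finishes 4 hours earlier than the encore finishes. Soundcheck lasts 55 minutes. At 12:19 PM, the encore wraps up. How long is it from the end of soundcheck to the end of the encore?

Load-in ends at 12:19 PM − 240 min = 8:19 AM.
Soundcheck starts at 8:19 AM − 135 min = 6:04 AM.
Soundcheck ends at 6:04 AM + 55 min = 6:59 AM.
From 6:59 AM to 12:19 PM is 5 hours 20 minutes.

5 hours 20 minutes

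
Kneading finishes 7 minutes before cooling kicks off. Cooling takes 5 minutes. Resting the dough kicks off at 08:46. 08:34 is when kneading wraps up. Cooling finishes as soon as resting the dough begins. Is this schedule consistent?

Yes

Cooling ends at 08:46.
Cooling starts at 08:46 − 5 min = 08:41.
Kneading ends at 08:41 − 7 min = 08:34.
That matches the stated 08:34, so the schedule is consistent.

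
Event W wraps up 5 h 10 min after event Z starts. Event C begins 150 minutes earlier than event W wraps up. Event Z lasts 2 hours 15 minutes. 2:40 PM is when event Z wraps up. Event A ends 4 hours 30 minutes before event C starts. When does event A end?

Event Z starts at 2:40 PM − 135 min = 12:25 PM.
Event W ends at 12:25 PM + 310 min = 5:35 PM.
Event C starts at 5:35 PM − 150 min = 3:05 PM.
Event A ends at 3:05 PM − 270 min = 10:35 AM.

10:35 AM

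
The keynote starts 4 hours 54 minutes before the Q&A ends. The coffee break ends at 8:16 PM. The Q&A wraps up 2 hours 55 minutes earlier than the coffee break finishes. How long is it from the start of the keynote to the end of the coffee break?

The Q&A ends at 8:16 PM − 175 min = 5:21 PM.
The keynote starts at 5:21 PM − 294 min = 12:27 PM.
From 12:27 PM to 8:16 PM is 7 h 49 min.

7 h 49 min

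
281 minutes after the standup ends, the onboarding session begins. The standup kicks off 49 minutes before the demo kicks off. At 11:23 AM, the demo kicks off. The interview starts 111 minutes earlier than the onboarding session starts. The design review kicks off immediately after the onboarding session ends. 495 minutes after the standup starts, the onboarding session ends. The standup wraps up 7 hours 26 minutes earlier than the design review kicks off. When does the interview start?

2:13 PM

The standup starts at 11:23 AM − 49 min = 10:34 AM.
The onboarding session ends at 10:34 AM + 495 min = 6:49 PM.
So the design review starts at 6:49 PM.
The standup ends at 6:49 PM − 446 min = 11:23 AM.
The onboarding session starts at 11:23 AM + 281 min = 4:04 PM.
The interview starts at 4:04 PM − 111 min = 2:13 PM.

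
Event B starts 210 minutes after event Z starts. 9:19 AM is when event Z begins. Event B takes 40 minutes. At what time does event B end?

1:29 PM

Event B starts at 9:19 AM + 210 min = 12:49 PM.
Event B ends at 12:49 PM + 40 min = 1:29 PM.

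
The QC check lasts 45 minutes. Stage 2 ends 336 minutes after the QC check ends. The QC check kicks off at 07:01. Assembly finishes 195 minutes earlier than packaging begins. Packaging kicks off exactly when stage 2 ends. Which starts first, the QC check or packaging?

the QC check

The QC check ends at 07:01 + 45 min = 07:46.
Stage 2 ends at 07:46 + 336 min = 13:22.
So packaging starts at 13:22.
The QC check starts at 07:01 and packaging starts at 13:22, so the QC check is first.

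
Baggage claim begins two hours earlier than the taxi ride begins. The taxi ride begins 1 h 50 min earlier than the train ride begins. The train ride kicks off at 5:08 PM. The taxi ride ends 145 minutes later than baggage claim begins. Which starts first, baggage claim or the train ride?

The taxi ride starts at 5:08 PM − 110 min = 3:18 PM.
Baggage claim starts at 3:18 PM − 120 min = 1:18 PM.
Baggage claim starts at 1:18 PM and the train ride starts at 5:08 PM, so baggage claim is first.

baggage claim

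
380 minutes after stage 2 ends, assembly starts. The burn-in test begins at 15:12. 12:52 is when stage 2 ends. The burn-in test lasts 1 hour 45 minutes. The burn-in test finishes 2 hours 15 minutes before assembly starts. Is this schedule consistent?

Yes

Assembly starts at 12:52 + 380 min = 19:12.
The burn-in test ends at 19:12 − 135 min = 16:57.
The burn-in test starts at 16:57 − 105 min = 15:12.
That matches the stated 15:12, so the schedule is consistent.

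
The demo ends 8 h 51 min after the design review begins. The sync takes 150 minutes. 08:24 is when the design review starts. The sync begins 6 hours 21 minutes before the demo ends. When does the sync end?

13:24

The demo ends at 08:24 + 531 min = 17:15.
The sync starts at 17:15 − 381 min = 10:54.
The sync ends at 10:54 + 150 min = 13:24.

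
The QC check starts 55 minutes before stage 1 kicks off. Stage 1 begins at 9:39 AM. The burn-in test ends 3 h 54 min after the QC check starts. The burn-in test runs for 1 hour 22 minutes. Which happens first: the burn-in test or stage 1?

The QC check starts at 9:39 AM − 55 min = 8:44 AM.
The burn-in test ends at 8:44 AM + 234 min = 12:38 PM.
The burn-in test starts at 12:38 PM − 82 min = 11:16 AM.
The burn-in test starts at 11:16 AM and stage 1 starts at 9:39 AM, so stage 1 is first.

stage 1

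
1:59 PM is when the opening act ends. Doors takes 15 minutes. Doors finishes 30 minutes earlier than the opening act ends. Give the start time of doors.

Doors ends at 1:59 PM − 30 min = 1:29 PM.
Doors starts at 1:29 PM − 15 min = 1:14 PM.

1:14 PM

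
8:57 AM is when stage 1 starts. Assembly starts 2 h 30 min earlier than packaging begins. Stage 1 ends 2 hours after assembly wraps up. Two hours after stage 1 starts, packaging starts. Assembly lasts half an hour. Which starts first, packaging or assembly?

Packaging starts at 8:57 AM + 120 min = 10:57 AM.
Assembly starts at 10:57 AM − 150 min = 8:27 AM.
Packaging starts at 10:57 AM and assembly starts at 8:27 AM, so assembly is first.

assembly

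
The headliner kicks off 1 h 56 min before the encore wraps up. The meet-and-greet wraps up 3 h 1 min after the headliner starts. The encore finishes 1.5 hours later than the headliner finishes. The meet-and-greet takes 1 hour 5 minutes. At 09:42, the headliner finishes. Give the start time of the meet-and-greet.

11:12

The encore ends at 09:42 + 90 min = 11:12.
The headliner starts at 11:12 − 116 min = 09:16.
The meet-and-greet ends at 09:16 + 181 min = 12:17.
The meet-and-greet starts at 12:17 − 65 min = 11:12.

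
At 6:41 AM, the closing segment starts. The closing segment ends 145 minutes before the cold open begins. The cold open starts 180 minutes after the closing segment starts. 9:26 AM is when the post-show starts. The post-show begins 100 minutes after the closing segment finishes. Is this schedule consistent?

The cold open starts at 6:41 AM + 180 min = 9:41 AM.
The closing segment ends at 9:41 AM − 145 min = 7:16 AM.
The post-show starts at 7:16 AM + 100 min = 8:56 AM.
But the post-show is also said to start at 9:26 AM — a 30-minute conflict.

No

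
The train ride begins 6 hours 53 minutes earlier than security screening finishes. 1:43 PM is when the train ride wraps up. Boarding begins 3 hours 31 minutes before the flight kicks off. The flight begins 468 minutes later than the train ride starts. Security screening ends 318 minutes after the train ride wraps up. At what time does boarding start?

Security screening ends at 1:43 PM + 318 min = 7:01 PM.
The train ride starts at 7:01 PM − 413 min = 12:08 PM.
The flight starts at 12:08 PM + 468 min = 7:56 PM.
Boarding starts at 7:56 PM − 211 min = 4:25 PM.

4:25 PM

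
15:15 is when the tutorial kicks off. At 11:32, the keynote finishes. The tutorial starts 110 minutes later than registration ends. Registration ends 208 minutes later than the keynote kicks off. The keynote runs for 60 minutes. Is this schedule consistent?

The keynote starts at 11:32 − 60 min = 10:32.
Registration ends at 10:32 + 208 min = 14:00.
The tutorial starts at 14:00 + 110 min = 15:50.
But the tutorial is also said to start at 15:15 — a 35-minute conflict.

No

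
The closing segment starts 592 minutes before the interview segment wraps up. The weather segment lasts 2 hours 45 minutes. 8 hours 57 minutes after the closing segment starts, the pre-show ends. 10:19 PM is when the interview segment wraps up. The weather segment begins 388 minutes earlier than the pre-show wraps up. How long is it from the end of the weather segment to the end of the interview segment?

278 minutes

The closing segment starts at 10:19 PM − 592 min = 12:27 PM.
The pre-show ends at 12:27 PM + 537 min = 9:24 PM.
The weather segment starts at 9:24 PM − 388 min = 2:56 PM.
The weather segment ends at 2:56 PM + 165 min = 5:41 PM.
From 5:41 PM to 10:19 PM is 278 minutes.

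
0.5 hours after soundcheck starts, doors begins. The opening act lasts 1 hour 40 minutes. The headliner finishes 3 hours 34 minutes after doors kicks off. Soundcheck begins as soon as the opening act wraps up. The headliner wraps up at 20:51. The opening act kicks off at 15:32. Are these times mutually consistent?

No

The opening act ends at 15:32 + 100 min = 17:12.
So soundcheck starts at 17:12.
Doors starts at 17:12 + 30 min = 17:42.
The headliner ends at 17:42 + 214 min = 21:16.
But the headliner is also said to end at 20:51 — a 25-minute conflict.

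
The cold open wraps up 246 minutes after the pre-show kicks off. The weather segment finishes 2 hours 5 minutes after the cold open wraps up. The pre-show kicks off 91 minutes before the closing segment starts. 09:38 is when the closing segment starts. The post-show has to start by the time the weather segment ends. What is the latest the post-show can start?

14:18

The pre-show starts at 09:38 − 91 min = 08:07.
The cold open ends at 08:07 + 246 min = 12:13.
The weather segment ends at 12:13 + 125 min = 14:18.
The post-show is bounded by the weather segment, so the latest it can start is 14:18.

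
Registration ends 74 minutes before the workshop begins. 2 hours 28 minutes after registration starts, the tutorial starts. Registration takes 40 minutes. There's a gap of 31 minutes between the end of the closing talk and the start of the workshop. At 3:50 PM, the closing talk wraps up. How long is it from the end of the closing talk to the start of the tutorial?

1 h 5 min

The workshop starts at 3:50 PM + 31 min = 4:21 PM.
Registration ends at 4:21 PM − 74 min = 3:07 PM.
Registration starts at 3:07 PM − 40 min = 2:27 PM.
The tutorial starts at 2:27 PM + 148 min = 4:55 PM.
From 3:50 PM to 4:55 PM is 1 h 5 min.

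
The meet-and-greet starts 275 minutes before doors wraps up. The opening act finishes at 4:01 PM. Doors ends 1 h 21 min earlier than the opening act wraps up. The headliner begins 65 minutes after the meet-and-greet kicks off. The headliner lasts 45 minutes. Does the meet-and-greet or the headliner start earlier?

the meet-and-greet

Doors ends at 4:01 PM − 81 min = 2:40 PM.
The meet-and-greet starts at 2:40 PM − 275 min = 10:05 AM.
The headliner starts at 10:05 AM + 65 min = 11:10 AM.
The meet-and-greet starts at 10:05 AM and the headliner starts at 11:10 AM, so the meet-and-greet is first.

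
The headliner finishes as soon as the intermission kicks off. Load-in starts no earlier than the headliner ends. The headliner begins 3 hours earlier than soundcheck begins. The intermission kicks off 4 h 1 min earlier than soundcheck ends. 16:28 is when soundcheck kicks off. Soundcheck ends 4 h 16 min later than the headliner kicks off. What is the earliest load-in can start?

13:43

The headliner starts at 16:28 − 180 min = 13:28.
Soundcheck ends at 13:28 + 256 min = 17:44.
The intermission starts at 17:44 − 241 min = 13:43.
So the headliner ends at 13:43.
Load-in is bounded by the headliner, so the earliest it can start is 13:43.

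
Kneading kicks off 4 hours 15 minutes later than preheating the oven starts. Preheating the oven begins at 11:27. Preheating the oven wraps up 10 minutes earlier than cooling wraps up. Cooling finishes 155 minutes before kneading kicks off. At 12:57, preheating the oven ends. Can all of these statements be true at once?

Yes

Kneading starts at 11:27 + 255 min = 15:42.
Cooling ends at 15:42 − 155 min = 13:07.
Preheating the oven ends at 13:07 − 10 min = 12:57.
That matches the stated 12:57, so the schedule is consistent.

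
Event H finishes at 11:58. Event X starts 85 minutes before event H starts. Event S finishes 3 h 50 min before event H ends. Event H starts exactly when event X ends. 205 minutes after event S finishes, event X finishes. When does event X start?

10:08

Event S ends at 11:58 − 230 min = 08:08.
Event X ends at 08:08 + 205 min = 11:33.
So event H starts at 11:33.
Event X starts at 11:33 − 85 min = 10:08.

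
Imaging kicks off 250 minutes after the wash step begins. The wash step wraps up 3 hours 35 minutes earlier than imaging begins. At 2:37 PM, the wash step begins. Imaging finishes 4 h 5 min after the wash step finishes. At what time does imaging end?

Imaging starts at 2:37 PM + 250 min = 6:47 PM.
The wash step ends at 6:47 PM − 215 min = 3:12 PM.
Imaging ends at 3:12 PM + 245 min = 7:17 PM.

7:17 PM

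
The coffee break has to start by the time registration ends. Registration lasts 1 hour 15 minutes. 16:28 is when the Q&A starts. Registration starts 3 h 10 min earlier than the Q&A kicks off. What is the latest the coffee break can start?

Registration starts at 16:28 − 190 min = 13:18.
Registration ends at 13:18 + 75 min = 14:33.
The coffee break is bounded by registration, so the latest it can start is 14:33.

14:33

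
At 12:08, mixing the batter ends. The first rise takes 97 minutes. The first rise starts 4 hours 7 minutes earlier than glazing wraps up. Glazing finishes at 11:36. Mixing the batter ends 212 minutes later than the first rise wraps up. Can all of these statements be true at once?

No

The first rise starts at 11:36 − 247 min = 07:29.
The first rise ends at 07:29 + 97 min = 09:06.
Mixing the batter ends at 09:06 + 212 min = 12:38.
But mixing the batter is also said to end at 12:08 — a 30-minute conflict.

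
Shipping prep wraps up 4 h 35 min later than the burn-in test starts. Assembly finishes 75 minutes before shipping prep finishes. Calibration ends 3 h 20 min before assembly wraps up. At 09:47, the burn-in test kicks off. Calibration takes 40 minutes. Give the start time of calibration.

09:07

Shipping prep ends at 09:47 + 275 min = 14:22.
Assembly ends at 14:22 − 75 min = 13:07.
Calibration ends at 13:07 − 200 min = 09:47.
Calibration starts at 09:47 − 40 min = 09:07.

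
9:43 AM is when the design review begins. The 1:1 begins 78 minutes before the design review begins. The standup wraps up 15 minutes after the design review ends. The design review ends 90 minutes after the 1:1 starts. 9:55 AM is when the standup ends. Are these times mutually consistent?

The 1:1 starts at 9:43 AM − 78 min = 8:25 AM.
The design review ends at 8:25 AM + 90 min = 9:55 AM.
The standup ends at 9:55 AM + 15 min = 10:10 AM.
But the standup is also said to end at 9:55 AM — a 15-minute conflict.

No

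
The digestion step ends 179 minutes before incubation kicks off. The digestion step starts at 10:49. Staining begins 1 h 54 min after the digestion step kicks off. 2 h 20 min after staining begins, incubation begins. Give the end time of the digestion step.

Staining starts at 10:49 + 114 min = 12:43.
Incubation starts at 12:43 + 140 min = 15:03.
The digestion step ends at 15:03 − 179 min = 12:04.

12:04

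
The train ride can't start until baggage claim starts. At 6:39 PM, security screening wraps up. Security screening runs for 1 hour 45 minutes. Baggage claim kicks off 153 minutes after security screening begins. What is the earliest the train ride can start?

Security screening starts at 6:39 PM − 105 min = 4:54 PM.
Baggage claim starts at 4:54 PM + 153 min = 7:27 PM.
The train ride is bounded by baggage claim, so the earliest it can start is 7:27 PM.

7:27 PM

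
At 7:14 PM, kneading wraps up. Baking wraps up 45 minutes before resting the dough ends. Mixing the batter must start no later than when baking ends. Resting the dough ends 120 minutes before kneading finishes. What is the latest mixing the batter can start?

4:29 PM

Resting the dough ends at 7:14 PM − 120 min = 5:14 PM.
Baking ends at 5:14 PM − 45 min = 4:29 PM.
Mixing the batter is bounded by baking, so the latest it can start is 4:29 PM.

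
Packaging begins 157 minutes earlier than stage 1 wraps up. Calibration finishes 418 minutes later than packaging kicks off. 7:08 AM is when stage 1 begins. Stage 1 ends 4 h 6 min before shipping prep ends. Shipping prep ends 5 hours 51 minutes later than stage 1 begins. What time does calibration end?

1:14 PM

Shipping prep ends at 7:08 AM + 351 min = 12:59 PM.
Stage 1 ends at 12:59 PM − 246 min = 8:53 AM.
Packaging starts at 8:53 AM − 157 min = 6:16 AM.
Calibration ends at 6:16 AM + 418 min = 1:14 PM.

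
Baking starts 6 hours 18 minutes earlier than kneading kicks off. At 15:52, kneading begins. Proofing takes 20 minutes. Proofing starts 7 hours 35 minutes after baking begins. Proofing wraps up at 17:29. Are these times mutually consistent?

Baking starts at 15:52 − 378 min = 09:34.
Proofing starts at 09:34 + 455 min = 17:09.
Proofing ends at 17:09 + 20 min = 17:29.
That matches the stated 17:29, so the schedule is consistent.

Yes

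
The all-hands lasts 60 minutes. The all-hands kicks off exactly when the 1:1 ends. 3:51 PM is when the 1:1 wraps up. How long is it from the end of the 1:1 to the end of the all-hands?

an hour

The all-hands starts at 3:51 PM.
The all-hands ends at 3:51 PM + 60 min = 4:51 PM.
From 3:51 PM to 4:51 PM is an hour.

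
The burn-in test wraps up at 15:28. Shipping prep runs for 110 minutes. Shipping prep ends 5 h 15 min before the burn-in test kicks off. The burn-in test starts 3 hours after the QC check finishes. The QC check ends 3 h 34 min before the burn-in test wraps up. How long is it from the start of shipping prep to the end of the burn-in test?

459 minutes

The QC check ends at 15:28 − 214 min = 11:54.
The burn-in test starts at 11:54 + 180 min = 14:54.
Shipping prep ends at 14:54 − 315 min = 09:39.
Shipping prep starts at 09:39 − 110 min = 07:49.
From 07:49 to 15:28 is 459 minutes.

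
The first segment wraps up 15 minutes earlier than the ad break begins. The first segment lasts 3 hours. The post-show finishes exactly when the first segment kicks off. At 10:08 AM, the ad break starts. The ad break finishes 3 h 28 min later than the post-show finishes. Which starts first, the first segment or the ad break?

The first segment ends at 10:08 AM − 15 min = 9:53 AM.
The first segment starts at 9:53 AM − 180 min = 6:53 AM.
The first segment starts at 6:53 AM and the ad break starts at 10:08 AM, so the first segment is first.

the first segment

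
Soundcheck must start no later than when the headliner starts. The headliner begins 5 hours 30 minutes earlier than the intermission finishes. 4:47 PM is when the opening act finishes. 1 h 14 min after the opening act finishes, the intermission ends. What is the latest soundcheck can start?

The intermission ends at 4:47 PM + 74 min = 6:01 PM.
The headliner starts at 6:01 PM − 330 min = 12:31 PM.
Soundcheck is bounded by the headliner, so the latest it can start is 12:31 PM.

12:31 PM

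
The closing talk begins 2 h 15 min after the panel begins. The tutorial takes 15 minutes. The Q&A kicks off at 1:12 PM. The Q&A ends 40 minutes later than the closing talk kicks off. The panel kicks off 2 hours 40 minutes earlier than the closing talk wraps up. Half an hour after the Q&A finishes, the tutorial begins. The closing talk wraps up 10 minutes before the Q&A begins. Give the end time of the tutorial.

The closing talk ends at 1:12 PM − 10 min = 1:02 PM.
The panel starts at 1:02 PM − 160 min = 10:22 AM.
The closing talk starts at 10:22 AM + 135 min = 12:37 PM.
The Q&A ends at 12:37 PM + 40 min = 1:17 PM.
The tutorial starts at 1:17 PM + 30 min = 1:47 PM.
The tutorial ends at 1:47 PM + 15 min = 2:02 PM.

2:02 PM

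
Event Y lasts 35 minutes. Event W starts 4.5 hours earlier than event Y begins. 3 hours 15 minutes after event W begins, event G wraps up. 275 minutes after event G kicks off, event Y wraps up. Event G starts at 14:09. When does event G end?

Event Y ends at 14:09 + 275 min = 18:44.
Event Y starts at 18:44 − 35 min = 18:09.
Event W starts at 18:09 − 270 min = 13:39.
Event G ends at 13:39 + 195 min = 16:54.

16:54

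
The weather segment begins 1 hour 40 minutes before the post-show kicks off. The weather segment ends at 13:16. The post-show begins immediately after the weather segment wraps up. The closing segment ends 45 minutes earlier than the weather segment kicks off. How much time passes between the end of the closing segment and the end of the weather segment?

2 hours 25 minutes

The post-show starts at 13:16.
The weather segment starts at 13:16 − 100 min = 11:36.
The closing segment ends at 11:36 − 45 min = 10:51.
From 10:51 to 13:16 is 2 hours 25 minutes.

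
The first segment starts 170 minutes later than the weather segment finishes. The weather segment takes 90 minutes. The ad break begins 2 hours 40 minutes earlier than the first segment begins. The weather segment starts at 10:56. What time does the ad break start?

12:36

The weather segment ends at 10:56 + 90 min = 12:26.
The first segment starts at 12:26 + 170 min = 15:16.
The ad break starts at 15:16 − 160 min = 12:36.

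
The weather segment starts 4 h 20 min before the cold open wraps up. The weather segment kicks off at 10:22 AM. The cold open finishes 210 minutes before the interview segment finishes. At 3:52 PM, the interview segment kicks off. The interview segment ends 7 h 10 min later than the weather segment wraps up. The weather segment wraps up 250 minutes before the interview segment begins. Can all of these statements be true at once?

No

The weather segment ends at 3:52 PM − 250 min = 11:42 AM.
The interview segment ends at 11:42 AM + 430 min = 6:52 PM.
The cold open ends at 6:52 PM − 210 min = 3:22 PM.
The weather segment starts at 3:22 PM − 260 min = 11:02 AM.
But the weather segment is also said to start at 10:22 AM — a 40-minute conflict.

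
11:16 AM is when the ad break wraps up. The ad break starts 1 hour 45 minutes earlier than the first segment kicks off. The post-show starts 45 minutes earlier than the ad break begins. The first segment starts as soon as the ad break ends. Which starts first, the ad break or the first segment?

The first segment starts at 11:16 AM.
The ad break starts at 11:16 AM − 105 min = 9:31 AM.
The ad break starts at 9:31 AM and the first segment starts at 11:16 AM, so the ad break is first.

the ad break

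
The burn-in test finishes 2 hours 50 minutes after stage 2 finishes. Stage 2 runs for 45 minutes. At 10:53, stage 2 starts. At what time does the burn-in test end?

14:28

Stage 2 ends at 10:53 + 45 min = 11:38.
The burn-in test ends at 11:38 + 170 min = 14:28.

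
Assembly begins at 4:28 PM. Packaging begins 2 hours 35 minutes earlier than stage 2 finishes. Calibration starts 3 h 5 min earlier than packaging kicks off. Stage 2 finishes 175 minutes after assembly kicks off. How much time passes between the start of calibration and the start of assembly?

2 h 45 min

Stage 2 ends at 4:28 PM + 175 min = 7:23 PM.
Packaging starts at 7:23 PM − 155 min = 4:48 PM.
Calibration starts at 4:48 PM − 185 min = 1:43 PM.
From 1:43 PM to 4:28 PM is 2 h 45 min.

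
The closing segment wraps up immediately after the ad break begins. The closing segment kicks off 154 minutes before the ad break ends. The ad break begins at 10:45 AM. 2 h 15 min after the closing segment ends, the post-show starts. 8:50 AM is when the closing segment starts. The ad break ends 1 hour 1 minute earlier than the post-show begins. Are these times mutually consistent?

The closing segment ends at 10:45 AM.
The post-show starts at 10:45 AM + 135 min = 1:00 PM.
The ad break ends at 1:00 PM − 61 min = 11:59 AM.
The closing segment starts at 11:59 AM − 154 min = 9:25 AM.
But the closing segment is also said to start at 8:50 AM — a 35-minute conflict.

No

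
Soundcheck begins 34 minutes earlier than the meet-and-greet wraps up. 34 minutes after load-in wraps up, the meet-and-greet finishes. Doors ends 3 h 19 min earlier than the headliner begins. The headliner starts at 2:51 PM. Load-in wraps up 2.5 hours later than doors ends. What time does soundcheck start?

2:02 PM

Doors ends at 2:51 PM − 199 min = 11:32 AM.
Load-in ends at 11:32 AM + 150 min = 2:02 PM.
The meet-and-greet ends at 2:02 PM + 34 min = 2:36 PM.
Soundcheck starts at 2:36 PM − 34 min = 2:02 PM.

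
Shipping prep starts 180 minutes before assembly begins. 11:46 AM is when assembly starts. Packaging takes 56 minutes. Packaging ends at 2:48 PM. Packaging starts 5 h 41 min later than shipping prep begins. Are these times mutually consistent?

No

Shipping prep starts at 11:46 AM − 180 min = 8:46 AM.
Packaging starts at 8:46 AM + 341 min = 2:27 PM.
Packaging ends at 2:27 PM + 56 min = 3:23 PM.
But packaging is also said to end at 2:48 PM — a 35-minute conflict.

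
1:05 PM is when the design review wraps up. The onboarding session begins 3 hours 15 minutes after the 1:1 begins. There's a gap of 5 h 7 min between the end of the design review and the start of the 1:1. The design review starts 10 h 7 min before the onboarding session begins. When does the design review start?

The 1:1 starts at 1:05 PM + 307 min = 6:12 PM.
The onboarding session starts at 6:12 PM + 195 min = 9:27 PM.
The design review starts at 9:27 PM − 607 min = 11:20 AM.

11:20 AM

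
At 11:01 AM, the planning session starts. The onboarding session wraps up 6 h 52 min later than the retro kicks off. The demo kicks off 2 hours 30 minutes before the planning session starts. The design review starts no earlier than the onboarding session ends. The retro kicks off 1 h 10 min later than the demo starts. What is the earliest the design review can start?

The demo starts at 11:01 AM − 150 min = 8:31 AM.
The retro starts at 8:31 AM + 70 min = 9:41 AM.
The onboarding session ends at 9:41 AM + 412 min = 4:33 PM.
The design review is bounded by the onboarding session, so the earliest it can start is 4:33 PM.

4:33 PM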